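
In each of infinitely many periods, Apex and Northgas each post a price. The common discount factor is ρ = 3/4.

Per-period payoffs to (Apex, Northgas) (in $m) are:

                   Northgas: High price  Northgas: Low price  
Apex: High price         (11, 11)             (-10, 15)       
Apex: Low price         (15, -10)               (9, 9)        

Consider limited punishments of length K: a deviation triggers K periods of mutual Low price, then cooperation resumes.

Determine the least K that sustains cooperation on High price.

No profitable deviation requires (11−9)(ρ+…+ρ^K) ≥ 15−11, i.e. ρ+…+ρ^K ≥ 2 ≈ 2.0000.
With ρ = 3/4, the partial sums are K=1: 0.7500, K=2: 1.3125, K=3: 1.7344, K=4: 2.0508.
K = 4 is the first length at which the sum reaches 2.0000.

4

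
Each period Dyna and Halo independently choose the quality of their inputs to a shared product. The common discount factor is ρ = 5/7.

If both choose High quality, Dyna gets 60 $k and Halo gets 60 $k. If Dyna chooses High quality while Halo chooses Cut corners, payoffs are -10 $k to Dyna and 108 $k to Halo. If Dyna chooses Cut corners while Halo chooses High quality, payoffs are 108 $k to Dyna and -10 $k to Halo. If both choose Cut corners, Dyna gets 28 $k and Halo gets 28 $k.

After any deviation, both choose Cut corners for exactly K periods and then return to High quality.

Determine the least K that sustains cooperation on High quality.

3

No profitable deviation requires (60−28)(ρ+…+ρ^K) ≥ 108−60, i.e. ρ+…+ρ^K ≥ 3/2 ≈ 1.5000.
With ρ = 5/7, the partial sums are K=1: 0.7143, K=2: 1.2245, K=3: 1.5889.
K = 3 is the first length at which the sum reaches 1.5000.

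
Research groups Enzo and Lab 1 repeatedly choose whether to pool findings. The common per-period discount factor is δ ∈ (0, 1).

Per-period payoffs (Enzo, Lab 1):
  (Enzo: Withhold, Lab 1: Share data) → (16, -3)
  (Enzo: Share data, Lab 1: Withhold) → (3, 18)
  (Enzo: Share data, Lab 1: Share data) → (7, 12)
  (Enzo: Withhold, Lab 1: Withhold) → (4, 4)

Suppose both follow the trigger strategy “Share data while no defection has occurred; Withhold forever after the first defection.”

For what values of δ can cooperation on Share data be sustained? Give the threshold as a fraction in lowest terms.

For Enzo: deviation gain 16−7 = 9, per-period punishment loss 7−4 = 3. IC gives δ ≥ 9/12 = 3/4.
For Lab 1: gain 6, loss 8 per period, so δ ≥ 6/14 = 3/7.
The tighter constraint is Enzo's, so cooperation needs δ ≥ 3/4.

3/4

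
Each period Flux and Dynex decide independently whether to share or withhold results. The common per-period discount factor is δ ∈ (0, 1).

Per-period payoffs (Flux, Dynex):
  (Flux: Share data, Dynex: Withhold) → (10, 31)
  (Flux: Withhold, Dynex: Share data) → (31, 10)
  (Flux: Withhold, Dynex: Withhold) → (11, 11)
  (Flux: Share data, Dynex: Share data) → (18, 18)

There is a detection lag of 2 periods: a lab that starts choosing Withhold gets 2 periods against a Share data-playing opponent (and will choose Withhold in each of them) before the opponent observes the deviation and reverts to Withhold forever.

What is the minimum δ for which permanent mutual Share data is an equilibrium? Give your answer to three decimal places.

The best deviation is to choose Withhold for all 2 undetected periods, earning 31 each, then 11 forever once detected.
Deviation value: 31(1−δ^2)/(1−δ) + 11δ^2/(1−δ); cooperation value: 18/(1−δ).
IC: 18 ≥ 31(1−δ^2) + 11δ^2 = 31 − 20δ^2.
So δ^2 ≥ 13/20, giving δ ≥ (13/20)^(1/2) ≈ 0.806.

0.806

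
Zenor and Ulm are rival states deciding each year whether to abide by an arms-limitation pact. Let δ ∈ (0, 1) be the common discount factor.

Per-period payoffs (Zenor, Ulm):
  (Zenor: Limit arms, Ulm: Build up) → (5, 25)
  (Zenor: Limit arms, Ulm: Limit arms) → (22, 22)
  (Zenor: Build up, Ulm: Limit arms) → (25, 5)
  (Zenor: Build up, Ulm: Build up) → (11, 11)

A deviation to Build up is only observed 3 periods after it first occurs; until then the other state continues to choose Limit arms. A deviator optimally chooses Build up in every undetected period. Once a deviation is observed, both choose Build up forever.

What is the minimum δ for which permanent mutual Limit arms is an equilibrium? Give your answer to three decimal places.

0.598

Deviating for the 3 undetected periods gains 25−22 = 3 per period over cooperation, then loses 22−11 = 11 per period forever once punishment starts.
Gain: 3(1 + δ + … + δ^2); loss: 11·δ^3/(1−δ).
No profitable deviation ⇔ 3(1−δ^3) ≤ 11·δ^3, i.e. δ^3 ≥ 3/(3+11) = 3/14.
Hence δ ≥ (3/14)^(1/3) ≈ 0.598.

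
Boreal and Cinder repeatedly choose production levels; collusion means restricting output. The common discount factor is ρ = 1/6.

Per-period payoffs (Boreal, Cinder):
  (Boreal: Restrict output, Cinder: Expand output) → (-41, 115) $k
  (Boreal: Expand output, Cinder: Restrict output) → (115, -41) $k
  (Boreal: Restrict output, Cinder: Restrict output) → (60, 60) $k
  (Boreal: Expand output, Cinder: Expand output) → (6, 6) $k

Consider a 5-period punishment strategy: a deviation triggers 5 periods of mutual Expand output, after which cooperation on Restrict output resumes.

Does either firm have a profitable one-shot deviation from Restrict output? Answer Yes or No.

A one-shot deviation gives 115 now, then 6 for 5 periods, then back to 60.
Gain from deviating: (115−60) today; loss: (60−6) in each of the next 5 periods.
No-deviation condition: (60−6)(ρ+…+ρ^5) ≥ 115−60, i.e. ρ+…+ρ^5 ≥ 55/54.
At ρ = 1/6: ρ+…+ρ^5 = 0.2000 < 1.0185.
So cooperation is not sustainable.

Yes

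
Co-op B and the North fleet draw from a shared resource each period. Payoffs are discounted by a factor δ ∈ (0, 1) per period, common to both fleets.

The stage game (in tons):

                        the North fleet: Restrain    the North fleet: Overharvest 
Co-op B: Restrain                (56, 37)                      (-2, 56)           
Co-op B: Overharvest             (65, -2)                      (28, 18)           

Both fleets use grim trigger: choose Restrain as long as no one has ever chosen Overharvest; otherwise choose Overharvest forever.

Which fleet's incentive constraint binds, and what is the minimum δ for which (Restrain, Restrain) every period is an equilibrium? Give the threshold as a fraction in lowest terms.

For Co-op B: deviation gain 65−56 = 9, per-period punishment loss 56−28 = 28. IC gives δ ≥ 9/37.
For the North fleet: gain 19, loss 19 per period, so δ ≥ 19/38 = 1/2.
The tighter constraint is the North fleet's, so cooperation needs δ ≥ 1/2.

the North fleet; δ ≥ 1/2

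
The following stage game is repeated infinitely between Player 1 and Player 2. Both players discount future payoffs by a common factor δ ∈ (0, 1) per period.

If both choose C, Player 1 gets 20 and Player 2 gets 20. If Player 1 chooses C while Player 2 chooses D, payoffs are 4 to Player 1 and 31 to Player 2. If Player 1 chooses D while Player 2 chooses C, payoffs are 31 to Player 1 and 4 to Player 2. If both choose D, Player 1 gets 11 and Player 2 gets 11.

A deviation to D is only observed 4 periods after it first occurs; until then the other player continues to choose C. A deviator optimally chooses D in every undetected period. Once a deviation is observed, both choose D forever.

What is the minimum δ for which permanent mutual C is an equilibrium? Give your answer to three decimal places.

0.861

A deviator earns 31 for 4 periods, then 11 forever; cooperating earns 20 forever. Multiplying the IC by (1−δ):
20 ≥ 31(1−δ^4) + 11δ^4, so 20·δ^4 ≥ 11 and δ^4 ≥ 11/20.
δ ≥ (11/20)^(1/4) ≈ 0.861.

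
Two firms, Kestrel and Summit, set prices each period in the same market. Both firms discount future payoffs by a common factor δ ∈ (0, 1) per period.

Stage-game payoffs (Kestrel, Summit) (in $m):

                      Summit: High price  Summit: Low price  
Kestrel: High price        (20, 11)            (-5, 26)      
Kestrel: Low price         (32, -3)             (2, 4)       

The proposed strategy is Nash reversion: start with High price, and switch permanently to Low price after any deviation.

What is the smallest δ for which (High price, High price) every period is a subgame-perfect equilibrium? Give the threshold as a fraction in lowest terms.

Kestrel: cooperation gives 20 each period; deviation gives 32 once then 2 forever.
  20/(1−δ) ≥ 32 + 2δ/(1−δ) ⇒ δ ≥ 12/30 = 2/5.
Summit: cooperation gives 11 each period; deviation gives 26 once then 4 forever.
  δ ≥ 15/22.
Both must hold, so the binding constraint is Summit's: δ ≥ 15/22.

15/22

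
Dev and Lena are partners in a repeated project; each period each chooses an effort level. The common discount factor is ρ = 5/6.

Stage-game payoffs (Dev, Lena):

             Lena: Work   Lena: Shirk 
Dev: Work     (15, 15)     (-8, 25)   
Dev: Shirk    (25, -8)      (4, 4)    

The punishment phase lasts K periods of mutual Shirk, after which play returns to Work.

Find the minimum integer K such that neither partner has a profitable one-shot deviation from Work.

IC: ρ(1−ρ^K)/(1−ρ) ≥ (25−15)/(15−4) = 10/11.
With ρ = 5/6: need 1 − ρ^K ≥ 10/11·(1−5/6)/(5/6), i.e. ρ^K ≤ 0.8182.
Since (5/6)^1 = 0.8333 and (5/6)^2 = 0.6944, the smallest such K is 2.

2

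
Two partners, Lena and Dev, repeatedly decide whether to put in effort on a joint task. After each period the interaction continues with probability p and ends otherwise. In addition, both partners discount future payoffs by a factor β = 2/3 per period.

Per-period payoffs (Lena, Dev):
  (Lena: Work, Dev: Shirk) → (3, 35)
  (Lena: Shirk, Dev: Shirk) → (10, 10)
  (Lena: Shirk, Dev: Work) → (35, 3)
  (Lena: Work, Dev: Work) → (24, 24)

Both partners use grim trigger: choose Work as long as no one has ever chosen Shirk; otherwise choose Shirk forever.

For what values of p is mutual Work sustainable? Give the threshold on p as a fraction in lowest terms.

33/50

Expected continuation weight on next period's payoff is β·p = 2/3·p, which plays the role of the discount factor.
Cooperation requires 2/3·p ≥ (35−24)/(35−10) = 11/25, hence p ≥ 33/50.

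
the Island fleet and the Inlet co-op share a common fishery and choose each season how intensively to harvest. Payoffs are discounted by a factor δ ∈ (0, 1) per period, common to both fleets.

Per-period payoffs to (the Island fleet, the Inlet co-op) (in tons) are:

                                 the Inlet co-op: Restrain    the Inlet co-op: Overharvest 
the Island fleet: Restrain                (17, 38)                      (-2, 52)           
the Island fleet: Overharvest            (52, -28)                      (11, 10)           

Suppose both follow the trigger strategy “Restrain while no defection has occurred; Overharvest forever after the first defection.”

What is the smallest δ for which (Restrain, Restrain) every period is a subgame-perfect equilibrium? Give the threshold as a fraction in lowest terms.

the Island fleet: cooperation gives 17 each period; deviation gives 52 once then 11 forever.
  17/(1−δ) ≥ 52 + 11δ/(1−δ) ⇒ δ ≥ 35/41.
the Inlet co-op: cooperation gives 38 each period; deviation gives 52 once then 10 forever.
  δ ≥ 14/42 = 1/3.
Both must hold, so the binding constraint is the Island fleet's: δ ≥ 35/41.

35/41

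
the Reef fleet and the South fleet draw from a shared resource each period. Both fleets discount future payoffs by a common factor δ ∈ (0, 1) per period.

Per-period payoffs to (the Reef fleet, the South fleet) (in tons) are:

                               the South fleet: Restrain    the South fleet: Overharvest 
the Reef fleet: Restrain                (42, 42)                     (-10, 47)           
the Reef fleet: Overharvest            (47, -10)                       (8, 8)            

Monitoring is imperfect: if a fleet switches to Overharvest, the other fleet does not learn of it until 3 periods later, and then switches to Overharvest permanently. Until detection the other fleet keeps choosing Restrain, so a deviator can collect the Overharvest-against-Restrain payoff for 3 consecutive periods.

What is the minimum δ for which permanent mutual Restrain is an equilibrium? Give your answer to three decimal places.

Deviating for the 3 undetected periods gains 47−42 = 5 per period over cooperation, then loses 42−8 = 34 per period forever once punishment starts.
Gain: 5(1 + δ + … + δ^2); loss: 34·δ^3/(1−δ).
No profitable deviation ⇔ 5(1−δ^3) ≤ 34·δ^3, i.e. δ^3 ≥ 5/(5+34) = 5/39.
Hence δ ≥ (5/39)^(1/3) ≈ 0.504.

0.504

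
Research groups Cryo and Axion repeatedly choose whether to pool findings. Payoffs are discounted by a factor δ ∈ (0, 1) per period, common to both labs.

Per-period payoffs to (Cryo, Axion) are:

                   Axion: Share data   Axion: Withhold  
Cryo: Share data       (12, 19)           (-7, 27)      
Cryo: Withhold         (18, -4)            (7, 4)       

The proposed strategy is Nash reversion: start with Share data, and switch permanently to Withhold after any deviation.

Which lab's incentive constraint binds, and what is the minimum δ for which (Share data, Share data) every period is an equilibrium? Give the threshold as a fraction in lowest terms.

Cryo's threshold: (18−12)/(18−7) = 6/11.
Axion's threshold: (27−19)/(27−4) = 8/23.
6/11 > 8/23, so Cryo binds and δ* = 6/11.

Cryo; δ ≥ 6/11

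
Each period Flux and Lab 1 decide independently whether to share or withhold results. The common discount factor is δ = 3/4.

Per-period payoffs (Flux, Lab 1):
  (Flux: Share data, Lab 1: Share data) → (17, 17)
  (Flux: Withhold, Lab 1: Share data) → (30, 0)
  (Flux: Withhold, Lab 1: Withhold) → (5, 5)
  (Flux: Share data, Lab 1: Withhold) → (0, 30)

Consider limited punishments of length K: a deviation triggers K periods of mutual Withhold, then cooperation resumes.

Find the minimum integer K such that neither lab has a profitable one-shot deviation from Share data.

2

No profitable deviation requires (17−5)(δ+…+δ^K) ≥ 30−17, i.e. δ+…+δ^K ≥ 13/12 ≈ 1.0833.
With δ = 3/4, the partial sums are K=1: 0.7500, K=2: 1.3125.
K = 2 is the first length at which the sum reaches 1.0833.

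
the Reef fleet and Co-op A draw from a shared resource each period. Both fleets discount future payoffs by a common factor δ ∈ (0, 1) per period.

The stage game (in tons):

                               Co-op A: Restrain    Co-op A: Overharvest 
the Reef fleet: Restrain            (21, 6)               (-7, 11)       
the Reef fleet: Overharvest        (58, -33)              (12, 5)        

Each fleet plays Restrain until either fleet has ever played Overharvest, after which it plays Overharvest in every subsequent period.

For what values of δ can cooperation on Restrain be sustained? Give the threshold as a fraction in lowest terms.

5/6

the Reef fleet's threshold: (58−21)/(58−12) = 37/46.
Co-op A's threshold: (11−6)/(11−5) = 5/6.
37/46 < 5/6, so Co-op A binds and δ* = 5/6.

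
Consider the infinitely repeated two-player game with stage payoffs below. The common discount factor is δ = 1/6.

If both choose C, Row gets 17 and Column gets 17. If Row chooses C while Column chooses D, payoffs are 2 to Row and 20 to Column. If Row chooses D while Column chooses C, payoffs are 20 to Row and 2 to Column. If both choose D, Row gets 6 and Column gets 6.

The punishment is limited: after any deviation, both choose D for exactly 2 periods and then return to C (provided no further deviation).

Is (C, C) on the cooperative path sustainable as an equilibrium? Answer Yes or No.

Comparing payoff streams over the 3 periods until play realigns: cooperate → 17(1+δ+…+δ^2); deviate → 20 + 6(δ+…+δ^2).
Cooperation is sustained iff (17−6)(δ+…+δ^2) ≥ 20−17.
δ+…+δ^2 = 1/6·(1−(1/6)^2)/(1−1/6) = 0.1944, and (20−17)/(17−6) = 0.2727.
0.1944 < 0.2727, so cooperation is not sustainable.

No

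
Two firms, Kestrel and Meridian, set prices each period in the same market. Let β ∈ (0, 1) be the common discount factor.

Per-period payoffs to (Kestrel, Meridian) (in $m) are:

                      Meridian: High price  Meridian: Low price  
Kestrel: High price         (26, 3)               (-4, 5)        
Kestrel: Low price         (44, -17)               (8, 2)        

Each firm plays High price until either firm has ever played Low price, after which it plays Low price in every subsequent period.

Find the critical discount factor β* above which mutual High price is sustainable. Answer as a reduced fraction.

2/3

Kestrel: cooperation gives 26 each period; deviation gives 44 once then 8 forever.
  26/(1−β) ≥ 44 + 8β/(1−β) ⇒ β ≥ 18/36 = 1/2.
Meridian: cooperation gives 3 each period; deviation gives 5 once then 2 forever.
  β ≥ 2/3.
Both must hold, so the binding constraint is Meridian's: β ≥ 2/3.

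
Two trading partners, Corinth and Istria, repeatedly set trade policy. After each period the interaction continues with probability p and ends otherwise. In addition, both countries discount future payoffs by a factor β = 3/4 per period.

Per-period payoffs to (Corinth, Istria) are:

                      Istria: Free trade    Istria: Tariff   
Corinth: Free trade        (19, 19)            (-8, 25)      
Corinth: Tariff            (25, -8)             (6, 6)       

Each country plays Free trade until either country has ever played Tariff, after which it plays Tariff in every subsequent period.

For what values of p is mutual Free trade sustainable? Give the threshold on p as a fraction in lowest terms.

8/19

With continuation probability p and discount β, the effective per-period discount factor is βp.
Grim-trigger IC: βp ≥ (25−19)/(25−6) = 6/19.
So p ≥ (6/19)/(3/4) = 8/19.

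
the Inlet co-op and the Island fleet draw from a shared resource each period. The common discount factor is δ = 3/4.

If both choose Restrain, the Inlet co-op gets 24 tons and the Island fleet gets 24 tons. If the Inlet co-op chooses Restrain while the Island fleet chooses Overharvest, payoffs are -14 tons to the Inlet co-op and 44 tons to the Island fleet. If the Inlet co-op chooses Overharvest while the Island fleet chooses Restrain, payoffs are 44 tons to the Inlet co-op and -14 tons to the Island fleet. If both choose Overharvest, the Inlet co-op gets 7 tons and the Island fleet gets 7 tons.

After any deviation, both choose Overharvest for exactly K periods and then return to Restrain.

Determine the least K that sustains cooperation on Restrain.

2

Need Σ_{k=1}^{K} δ^k ≥ (44−24)/(24−7) = 1.1765 at δ = 3/4.
At K = 1 the sum is 0.7500 < 1.1765; at K = 2 it is 1.3125 ≥ 1.1765.
So the minimum punishment length is K = 2.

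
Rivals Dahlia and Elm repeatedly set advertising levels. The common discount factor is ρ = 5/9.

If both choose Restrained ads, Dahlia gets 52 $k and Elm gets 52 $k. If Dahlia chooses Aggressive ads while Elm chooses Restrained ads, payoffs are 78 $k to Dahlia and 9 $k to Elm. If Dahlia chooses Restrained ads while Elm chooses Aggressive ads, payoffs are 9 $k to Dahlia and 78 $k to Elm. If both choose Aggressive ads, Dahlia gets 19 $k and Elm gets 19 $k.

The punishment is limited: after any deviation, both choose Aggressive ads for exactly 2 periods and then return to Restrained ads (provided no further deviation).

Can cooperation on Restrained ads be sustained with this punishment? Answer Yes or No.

A one-shot deviation gives 78 now, then 19 for 2 periods, then back to 52.
Gain from deviating: (78−52) today; loss: (52−19) in each of the next 2 periods.
No-deviation condition: (52−19)(ρ+…+ρ^2) ≥ 78−52, i.e. ρ+…+ρ^2 ≥ 26/33.
At ρ = 5/9: ρ+…+ρ^2 = 0.8642 ≥ 0.7879.
So cooperation is sustainable.

Yes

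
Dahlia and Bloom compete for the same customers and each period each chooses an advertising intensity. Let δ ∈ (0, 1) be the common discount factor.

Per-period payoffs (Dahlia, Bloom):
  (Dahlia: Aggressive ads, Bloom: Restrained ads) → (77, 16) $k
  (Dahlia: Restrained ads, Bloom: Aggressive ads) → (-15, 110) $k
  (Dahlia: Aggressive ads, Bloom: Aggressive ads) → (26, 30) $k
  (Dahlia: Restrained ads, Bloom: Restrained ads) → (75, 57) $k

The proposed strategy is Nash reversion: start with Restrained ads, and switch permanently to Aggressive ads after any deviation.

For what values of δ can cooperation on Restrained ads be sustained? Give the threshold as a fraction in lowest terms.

53/80

Dahlia: cooperation gives 75 each period; deviation gives 77 once then 26 forever.
  75/(1−δ) ≥ 77 + 26δ/(1−δ) ⇒ δ ≥ 2/51.
Bloom: cooperation gives 57 each period; deviation gives 110 once then 30 forever.
  δ ≥ 53/80.
Both must hold, so the binding constraint is Bloom's: δ ≥ 53/80.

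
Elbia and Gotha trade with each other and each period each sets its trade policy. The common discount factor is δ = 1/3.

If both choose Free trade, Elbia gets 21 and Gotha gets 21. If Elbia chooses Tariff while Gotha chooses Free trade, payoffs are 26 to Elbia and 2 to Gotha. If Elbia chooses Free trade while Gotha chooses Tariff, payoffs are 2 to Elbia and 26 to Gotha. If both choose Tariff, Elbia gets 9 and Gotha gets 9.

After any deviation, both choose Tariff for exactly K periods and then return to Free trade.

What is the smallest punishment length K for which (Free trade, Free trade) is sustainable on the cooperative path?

2

Need Σ_{k=1}^{K} δ^k ≥ (26−21)/(21−9) = 0.4167 at δ = 1/3.
At K = 1 the sum is 0.3333 < 0.4167; at K = 2 it is 0.4444 ≥ 0.4167.
So the minimum punishment length is K = 2.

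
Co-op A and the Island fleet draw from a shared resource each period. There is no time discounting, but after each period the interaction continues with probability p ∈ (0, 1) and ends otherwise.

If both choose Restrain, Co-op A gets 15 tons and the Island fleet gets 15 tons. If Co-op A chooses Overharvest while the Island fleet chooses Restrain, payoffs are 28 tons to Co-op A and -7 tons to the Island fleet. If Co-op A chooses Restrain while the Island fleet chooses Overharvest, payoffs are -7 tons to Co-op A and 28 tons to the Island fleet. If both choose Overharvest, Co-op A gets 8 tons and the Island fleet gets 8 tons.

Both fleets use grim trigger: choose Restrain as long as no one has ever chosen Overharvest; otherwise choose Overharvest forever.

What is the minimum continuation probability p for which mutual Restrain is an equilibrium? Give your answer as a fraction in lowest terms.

Expected cooperation value is 15 + p·15 + p²·15 + … = 15/(1−p); deviation gives 28 + p·8/(1−p).
15 ≥ 28(1−p) + 8p ⇒ 20p ≥ 13 ⇒ p ≥ 13/20.

13/20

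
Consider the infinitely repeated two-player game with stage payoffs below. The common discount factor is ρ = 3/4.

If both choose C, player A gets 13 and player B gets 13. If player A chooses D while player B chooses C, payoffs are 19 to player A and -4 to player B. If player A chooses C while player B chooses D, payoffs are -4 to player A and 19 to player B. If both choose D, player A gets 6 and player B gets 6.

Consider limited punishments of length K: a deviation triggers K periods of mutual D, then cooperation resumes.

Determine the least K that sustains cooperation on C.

2

IC: ρ(1−ρ^K)/(1−ρ) ≥ (19−13)/(13−6) = 6/7.
With ρ = 3/4: need 1 − ρ^K ≥ 6/7·(1−3/4)/(3/4), i.e. ρ^K ≤ 0.7143.
Since (3/4)^1 = 0.7500 and (3/4)^2 = 0.5625, the smallest such K is 2.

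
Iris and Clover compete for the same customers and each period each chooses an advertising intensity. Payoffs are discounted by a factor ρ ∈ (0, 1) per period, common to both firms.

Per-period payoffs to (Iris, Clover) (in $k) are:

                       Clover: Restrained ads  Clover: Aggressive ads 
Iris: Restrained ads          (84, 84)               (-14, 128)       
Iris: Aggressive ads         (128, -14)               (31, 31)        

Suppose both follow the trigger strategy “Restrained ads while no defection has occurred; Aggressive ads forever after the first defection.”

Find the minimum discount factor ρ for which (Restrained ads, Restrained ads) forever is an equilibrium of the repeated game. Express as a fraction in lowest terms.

84/(1−ρ) ≥ 128 + 31ρ/(1−ρ)
84 ≥ 128 − 97ρ
ρ ≥ 44/97.

44/97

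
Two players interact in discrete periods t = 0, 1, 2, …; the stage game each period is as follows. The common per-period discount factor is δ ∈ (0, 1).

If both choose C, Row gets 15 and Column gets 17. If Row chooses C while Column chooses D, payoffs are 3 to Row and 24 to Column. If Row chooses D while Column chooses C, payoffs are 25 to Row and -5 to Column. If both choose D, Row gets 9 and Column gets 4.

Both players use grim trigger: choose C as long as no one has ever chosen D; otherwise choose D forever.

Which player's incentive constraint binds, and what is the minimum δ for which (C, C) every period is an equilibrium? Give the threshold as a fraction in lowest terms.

Row; δ ≥ 5/8

For Row: deviation gain 25−15 = 10, per-period punishment loss 15−9 = 6. IC gives δ ≥ 10/16 = 5/8.
For Column: gain 7, loss 13 per period, so δ ≥ 7/20.
The tighter constraint is Row's, so cooperation needs δ ≥ 5/8.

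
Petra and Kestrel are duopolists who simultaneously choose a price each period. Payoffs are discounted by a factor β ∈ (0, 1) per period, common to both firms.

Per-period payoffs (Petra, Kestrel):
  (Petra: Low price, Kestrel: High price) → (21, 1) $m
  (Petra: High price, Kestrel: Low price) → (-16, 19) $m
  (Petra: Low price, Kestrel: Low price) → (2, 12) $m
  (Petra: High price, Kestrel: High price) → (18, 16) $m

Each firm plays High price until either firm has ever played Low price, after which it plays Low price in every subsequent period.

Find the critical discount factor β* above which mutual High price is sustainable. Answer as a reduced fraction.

Petra's threshold: (21−18)/(21−2) = 3/19.
Kestrel's threshold: (19−16)/(19−12) = 3/7.
3/19 < 3/7, so Kestrel binds and β* = 3/7.

3/7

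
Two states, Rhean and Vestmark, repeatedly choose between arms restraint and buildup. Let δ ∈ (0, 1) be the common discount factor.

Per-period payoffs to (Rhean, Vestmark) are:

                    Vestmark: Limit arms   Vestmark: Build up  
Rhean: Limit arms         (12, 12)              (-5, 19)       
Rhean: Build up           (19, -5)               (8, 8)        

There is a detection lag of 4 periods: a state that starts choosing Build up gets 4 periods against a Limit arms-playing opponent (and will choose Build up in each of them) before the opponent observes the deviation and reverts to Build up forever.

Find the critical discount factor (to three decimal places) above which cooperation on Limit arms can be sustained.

0.893

A deviator earns 19 for 4 periods, then 8 forever; cooperating earns 12 forever. Multiplying the IC by (1−δ):
12 ≥ 19(1−δ^4) + 8δ^4, so 11·δ^4 ≥ 7 and δ^4 ≥ 7/11.
δ ≥ (7/11)^(1/4) ≈ 0.893.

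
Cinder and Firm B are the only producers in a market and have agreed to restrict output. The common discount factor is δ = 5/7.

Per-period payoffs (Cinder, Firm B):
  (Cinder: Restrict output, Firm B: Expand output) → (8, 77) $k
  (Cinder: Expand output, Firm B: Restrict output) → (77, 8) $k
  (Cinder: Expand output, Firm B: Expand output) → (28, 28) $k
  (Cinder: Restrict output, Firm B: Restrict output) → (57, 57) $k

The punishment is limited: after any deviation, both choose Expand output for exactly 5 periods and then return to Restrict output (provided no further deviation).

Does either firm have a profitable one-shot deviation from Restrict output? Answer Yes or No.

No

IC: δ+…+δ^5 ≥ (77−57)/(57−28) = 20/29.
At δ = 5/7: partial sum = 2.0352 ≥ 0.6897. Cooperation sustainable.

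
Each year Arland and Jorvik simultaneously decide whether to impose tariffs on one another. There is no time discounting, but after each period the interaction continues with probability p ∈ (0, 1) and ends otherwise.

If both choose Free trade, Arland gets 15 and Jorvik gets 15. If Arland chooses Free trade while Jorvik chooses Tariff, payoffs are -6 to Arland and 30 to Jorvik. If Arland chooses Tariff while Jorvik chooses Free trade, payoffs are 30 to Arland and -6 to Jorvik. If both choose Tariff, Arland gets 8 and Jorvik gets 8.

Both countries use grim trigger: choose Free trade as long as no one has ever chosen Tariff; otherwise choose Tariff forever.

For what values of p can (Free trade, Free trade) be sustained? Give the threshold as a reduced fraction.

Expected cooperation value is 15 + p·15 + p²·15 + … = 15/(1−p); deviation gives 30 + p·8/(1−p).
15 ≥ 30(1−p) + 8p ⇒ 22p ≥ 15 ⇒ p ≥ 15/22.

15/22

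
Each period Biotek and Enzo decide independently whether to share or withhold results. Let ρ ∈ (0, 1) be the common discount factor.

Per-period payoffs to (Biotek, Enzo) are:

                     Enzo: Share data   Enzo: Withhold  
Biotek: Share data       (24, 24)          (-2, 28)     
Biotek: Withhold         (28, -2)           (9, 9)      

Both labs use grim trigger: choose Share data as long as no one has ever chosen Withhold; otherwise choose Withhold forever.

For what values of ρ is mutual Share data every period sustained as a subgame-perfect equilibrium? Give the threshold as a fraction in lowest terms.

Cooperation forever yields 24 each period: 24/(1−ρ).
Deviating yields 28 once, then 9 forever: 28 + 9ρ/(1−ρ).
No profitable deviation requires 24/(1−ρ) ≥ 28 + 9ρ/(1−ρ).
Multiplying by (1−ρ): 24 ≥ 28(1−ρ) + 9ρ = 28 − 19ρ.
So 19ρ ≥ 4, i.e. ρ ≥ 4/19.

4/19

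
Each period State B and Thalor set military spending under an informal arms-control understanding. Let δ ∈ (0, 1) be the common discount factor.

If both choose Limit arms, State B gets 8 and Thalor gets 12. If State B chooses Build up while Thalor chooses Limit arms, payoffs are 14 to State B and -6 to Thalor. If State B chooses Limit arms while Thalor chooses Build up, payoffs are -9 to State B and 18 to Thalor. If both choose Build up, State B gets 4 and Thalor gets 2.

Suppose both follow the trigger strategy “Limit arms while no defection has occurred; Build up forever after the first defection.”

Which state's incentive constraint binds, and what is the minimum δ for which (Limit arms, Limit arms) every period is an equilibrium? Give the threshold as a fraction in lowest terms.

State B; δ ≥ 3/5

State B: cooperation gives 8 each period; deviation gives 14 once then 4 forever.
  8/(1−δ) ≥ 14 + 4δ/(1−δ) ⇒ δ ≥ 6/10 = 3/5.
Thalor: cooperation gives 12 each period; deviation gives 18 once then 2 forever.
  δ ≥ 6/16 = 3/8.
Both must hold, so the binding constraint is State B's: δ ≥ 3/5.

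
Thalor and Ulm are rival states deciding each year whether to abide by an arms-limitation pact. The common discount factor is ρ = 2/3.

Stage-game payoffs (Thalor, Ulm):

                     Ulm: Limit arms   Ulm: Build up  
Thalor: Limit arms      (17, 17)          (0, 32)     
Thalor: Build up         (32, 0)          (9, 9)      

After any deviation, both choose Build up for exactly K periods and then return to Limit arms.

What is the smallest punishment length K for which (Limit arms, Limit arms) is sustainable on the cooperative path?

7

No profitable deviation requires (17−9)(ρ+…+ρ^K) ≥ 32−17, i.e. ρ+…+ρ^K ≥ 15/8 ≈ 1.8750.
With ρ = 2/3, the partial sums are K=1: 0.6667, K=2: 1.1111, …, K=5: 1.7366, K=6: 1.8244, K=7: 1.8829.
K = 7 is the first length at which the sum reaches 1.8750.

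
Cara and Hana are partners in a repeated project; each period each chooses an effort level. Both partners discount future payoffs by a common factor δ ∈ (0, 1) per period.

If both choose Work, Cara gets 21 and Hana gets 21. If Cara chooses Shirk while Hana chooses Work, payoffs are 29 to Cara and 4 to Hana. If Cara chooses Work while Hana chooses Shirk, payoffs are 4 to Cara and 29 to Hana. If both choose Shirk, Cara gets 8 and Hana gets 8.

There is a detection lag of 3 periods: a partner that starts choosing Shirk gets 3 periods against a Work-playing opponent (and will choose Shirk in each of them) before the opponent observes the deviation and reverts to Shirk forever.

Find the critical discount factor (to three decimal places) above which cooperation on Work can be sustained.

0.725

Deviating for the 3 undetected periods gains 29−21 = 8 per period over cooperation, then loses 21−8 = 13 per period forever once punishment starts.
Gain: 8(1 + δ + … + δ^2); loss: 13·δ^3/(1−δ).
No profitable deviation ⇔ 8(1−δ^3) ≤ 13·δ^3, i.e. δ^3 ≥ 8/(8+13) = 8/21.
Hence δ ≥ (8/21)^(1/3) ≈ 0.725.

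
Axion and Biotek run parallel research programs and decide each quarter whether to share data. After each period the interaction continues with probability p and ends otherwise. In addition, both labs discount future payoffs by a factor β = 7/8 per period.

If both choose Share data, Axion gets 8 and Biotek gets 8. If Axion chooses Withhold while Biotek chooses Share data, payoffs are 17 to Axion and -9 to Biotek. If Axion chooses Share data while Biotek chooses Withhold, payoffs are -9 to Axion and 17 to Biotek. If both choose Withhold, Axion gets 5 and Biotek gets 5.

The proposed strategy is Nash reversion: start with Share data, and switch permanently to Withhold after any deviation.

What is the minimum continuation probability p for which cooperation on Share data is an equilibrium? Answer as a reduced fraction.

6/7

With continuation probability p and discount β, the effective per-period discount factor is βp.
Grim-trigger IC: βp ≥ (17−8)/(17−5) = 3/4.
So p ≥ (3/4)/(7/8) = 6/7.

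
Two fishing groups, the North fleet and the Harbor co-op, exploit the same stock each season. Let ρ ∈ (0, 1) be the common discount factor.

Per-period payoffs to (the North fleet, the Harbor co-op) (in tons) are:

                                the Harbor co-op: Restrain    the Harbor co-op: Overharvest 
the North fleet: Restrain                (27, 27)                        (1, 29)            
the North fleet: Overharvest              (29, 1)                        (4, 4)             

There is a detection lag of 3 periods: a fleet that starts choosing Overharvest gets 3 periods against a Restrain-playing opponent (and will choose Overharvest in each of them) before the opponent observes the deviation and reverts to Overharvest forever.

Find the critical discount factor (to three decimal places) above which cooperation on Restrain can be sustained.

0.431

Deviating for the 3 undetected periods gains 29−27 = 2 per period over cooperation, then loses 27−4 = 23 per period forever once punishment starts.
Gain: 2(1 + ρ + … + ρ^2); loss: 23·ρ^3/(1−ρ).
No profitable deviation ⇔ 2(1−ρ^3) ≤ 23·ρ^3, i.e. ρ^3 ≥ 2/(2+23) = 2/25.
Hence ρ ≥ (2/25)^(1/3) ≈ 0.431.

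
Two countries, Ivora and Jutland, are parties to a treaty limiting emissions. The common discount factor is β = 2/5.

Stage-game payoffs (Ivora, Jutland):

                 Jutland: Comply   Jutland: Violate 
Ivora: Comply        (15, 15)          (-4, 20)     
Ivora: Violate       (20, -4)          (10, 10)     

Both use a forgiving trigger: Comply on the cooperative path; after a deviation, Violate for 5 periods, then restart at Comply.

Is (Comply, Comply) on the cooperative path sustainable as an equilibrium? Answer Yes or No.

Comparing payoff streams over the 6 periods until play realigns: cooperate → 15(1+β+…+β^5); deviate → 20 + 10(β+…+β^5).
Cooperation is sustained iff (15−10)(β+…+β^5) ≥ 20−15.
β+…+β^5 = 2/5·(1−(2/5)^5)/(1−2/5) = 0.6598, and (20−15)/(15−10) = 1.0000.
0.6598 < 1.0000, so cooperation is not sustainable.

No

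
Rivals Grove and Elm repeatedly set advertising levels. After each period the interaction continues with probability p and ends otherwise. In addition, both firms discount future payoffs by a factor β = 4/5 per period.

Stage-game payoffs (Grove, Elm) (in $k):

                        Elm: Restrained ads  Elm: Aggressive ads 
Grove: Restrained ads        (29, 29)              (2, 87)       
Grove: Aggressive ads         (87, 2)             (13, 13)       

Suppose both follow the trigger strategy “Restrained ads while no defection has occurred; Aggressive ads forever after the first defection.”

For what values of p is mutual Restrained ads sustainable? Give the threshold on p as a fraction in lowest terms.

145/148

With continuation probability p and discount β, the effective per-period discount factor is βp.
Grim-trigger IC: βp ≥ (87−29)/(87−13) = 29/37.
So p ≥ (29/37)/(4/5) = 145/148.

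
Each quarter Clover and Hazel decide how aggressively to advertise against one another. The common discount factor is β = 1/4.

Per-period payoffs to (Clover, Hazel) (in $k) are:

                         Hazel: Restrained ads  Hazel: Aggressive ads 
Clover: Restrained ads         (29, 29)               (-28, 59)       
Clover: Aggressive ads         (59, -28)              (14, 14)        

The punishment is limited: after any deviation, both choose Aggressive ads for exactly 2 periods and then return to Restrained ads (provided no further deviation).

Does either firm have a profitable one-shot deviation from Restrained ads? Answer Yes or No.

Yes

Comparing payoff streams over the 3 periods until play realigns: cooperate → 29(1+β+…+β^2); deviate → 59 + 14(β+…+β^2).
Cooperation is sustained iff (29−14)(β+…+β^2) ≥ 59−29.
β+…+β^2 = 1/4·(1−(1/4)^2)/(1−1/4) = 0.3125, and (59−29)/(29−14) = 2.0000.
0.3125 < 2.0000, so cooperation is not sustainable.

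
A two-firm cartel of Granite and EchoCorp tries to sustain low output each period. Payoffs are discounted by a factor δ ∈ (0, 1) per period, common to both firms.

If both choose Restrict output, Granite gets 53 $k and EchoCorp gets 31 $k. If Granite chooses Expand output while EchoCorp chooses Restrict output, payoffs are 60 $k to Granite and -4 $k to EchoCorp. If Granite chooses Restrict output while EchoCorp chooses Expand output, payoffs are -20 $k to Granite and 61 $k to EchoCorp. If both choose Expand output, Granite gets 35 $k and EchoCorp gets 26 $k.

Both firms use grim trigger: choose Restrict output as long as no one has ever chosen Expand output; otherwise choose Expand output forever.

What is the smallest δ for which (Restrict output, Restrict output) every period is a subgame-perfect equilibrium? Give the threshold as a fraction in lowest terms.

6/7

For Granite: deviation gain 60−53 = 7, per-period punishment loss 53−35 = 18. IC gives δ ≥ 7/25.
For EchoCorp: gain 30, loss 5 per period, so δ ≥ 30/35 = 6/7.
The tighter constraint is EchoCorp's, so cooperation needs δ ≥ 6/7.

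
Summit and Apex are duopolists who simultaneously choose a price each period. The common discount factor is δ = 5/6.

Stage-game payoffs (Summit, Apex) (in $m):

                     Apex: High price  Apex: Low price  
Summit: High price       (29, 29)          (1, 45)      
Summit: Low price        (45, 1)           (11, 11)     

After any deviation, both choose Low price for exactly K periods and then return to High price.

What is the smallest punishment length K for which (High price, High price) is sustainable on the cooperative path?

IC: δ(1−δ^K)/(1−δ) ≥ (45−29)/(29−11) = 8/9.
With δ = 5/6: need 1 − δ^K ≥ 8/9·(1−5/6)/(5/6), i.e. δ^K ≤ 0.8222.
Since (5/6)^1 = 0.8333 and (5/6)^2 = 0.6944, the smallest such K is 2.

2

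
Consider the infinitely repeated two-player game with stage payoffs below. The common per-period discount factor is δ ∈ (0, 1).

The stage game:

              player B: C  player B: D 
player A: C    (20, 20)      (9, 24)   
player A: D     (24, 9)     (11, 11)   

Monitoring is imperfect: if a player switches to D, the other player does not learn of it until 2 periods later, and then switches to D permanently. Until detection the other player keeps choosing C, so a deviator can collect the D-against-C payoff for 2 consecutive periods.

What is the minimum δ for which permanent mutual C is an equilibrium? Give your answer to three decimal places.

A deviator earns 24 for 2 periods, then 11 forever; cooperating earns 20 forever. Multiplying the IC by (1−δ):
20 ≥ 24(1−δ^2) + 11δ^2, so 13·δ^2 ≥ 4 and δ^2 ≥ 4/13.
δ ≥ (4/13)^(1/2) ≈ 0.555.

0.555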